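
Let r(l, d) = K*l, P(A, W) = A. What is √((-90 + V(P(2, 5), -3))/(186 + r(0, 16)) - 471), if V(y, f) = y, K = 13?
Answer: I*√4077771/93 ≈ 21.713*I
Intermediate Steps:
r(l, d) = 13*l
√((-90 + V(P(2, 5), -3))/(186 + r(0, 16)) - 471) = √((-90 + 2)/(186 + 13*0) - 471) = √(-88/(186 + 0) - 471) = √(-88/186 - 471) = √(-88*1/186 - 471) = √(-44/93 - 471) = √(-43847/93) = I*√4077771/93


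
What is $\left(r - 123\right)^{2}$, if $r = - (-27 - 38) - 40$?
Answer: $9604$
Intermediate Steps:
$r = 25$ ($r = \left(-1\right) \left(-65\right) - 40 = 65 - 40 = 25$)
$\left(r - 123\right)^{2} = \left(25 - 123\right)^{2} = \left(-98\right)^{2} = 9604$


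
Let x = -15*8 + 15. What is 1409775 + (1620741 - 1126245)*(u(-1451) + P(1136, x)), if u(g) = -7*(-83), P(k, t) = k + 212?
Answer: 955292559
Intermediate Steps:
x = -105 (x = -120 + 15 = -105)
P(k, t) = 212 + k
u(g) = 581
1409775 + (1620741 - 1126245)*(u(-1451) + P(1136, x)) = 1409775 + (1620741 - 1126245)*(581 + (212 + 1136)) = 1409775 + 494496*(581 + 1348) = 1409775 + 494496*1929 = 1409775 + 953882784 = 955292559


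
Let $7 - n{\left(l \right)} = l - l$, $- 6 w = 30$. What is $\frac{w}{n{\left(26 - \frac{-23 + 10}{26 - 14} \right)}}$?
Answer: $- \frac{5}{7} \approx -0.71429$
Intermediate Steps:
$w = -5$ ($w = \left(- \frac{1}{6}\right) 30 = -5$)
$n{\left(l \right)} = 7$ ($n{\left(l \right)} = 7 - \left(l - l\right) = 7 - 0 = 7 + 0 = 7$)
$\frac{w}{n{\left(26 - \frac{-23 + 10}{26 - 14} \right)}} = - \frac{5}{7}$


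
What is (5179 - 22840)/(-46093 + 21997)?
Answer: 5887/8032 ≈ 0.73294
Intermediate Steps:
(5179 - 22840)/(-46093 + 21997) = -17661/(-24096) = -17661*(-1/24096) = 5887/8032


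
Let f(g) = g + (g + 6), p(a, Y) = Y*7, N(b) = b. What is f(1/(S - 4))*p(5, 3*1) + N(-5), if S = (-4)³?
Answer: 4093/34 ≈ 120.38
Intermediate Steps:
S = -64
p(a, Y) = 7*Y
f(g) = 6 + 2*g (f(g) = g + (6 + g) = 6 + 2*g)
f(1/(S - 4))*p(5, 3*1) + N(-5) = (6 + 2/(-64 - 4))*(7*(3*1)) - 5 = (6 + 2/(-68))*(7*3) - 5 = (6 + 2*(-1/68))*21 - 5 = (6 - 1/34)*21 - 5 = (203/34)*21 - 5 = 4263/34 - 5 = 4093/34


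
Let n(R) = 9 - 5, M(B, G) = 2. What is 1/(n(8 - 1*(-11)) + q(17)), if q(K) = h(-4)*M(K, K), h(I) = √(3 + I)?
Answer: ⅕ - I/10 ≈ 0.2 - 0.1*I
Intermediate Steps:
n(R) = 4
q(K) = 2*I (q(K) = √(3 - 4)*2 = √(-1)*2 = I*2 = 2*I)
1/(n(8 - 1*(-11)) + q(17)) = 1/(4 + 2*I) = (4 - 2*I)/20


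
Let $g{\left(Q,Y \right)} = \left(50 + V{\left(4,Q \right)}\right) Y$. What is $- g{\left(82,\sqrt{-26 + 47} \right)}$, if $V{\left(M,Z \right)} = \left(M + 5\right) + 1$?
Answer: $- 60 \sqrt{21} \approx -274.95$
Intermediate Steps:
$V{\left(M,Z \right)} = 6 + M$ ($V{\left(M,Z \right)} = \left(5 + M\right) + 1 = 6 + M$)
$g{\left(Q,Y \right)} = 60 Y$ ($g{\left(Q,Y \right)} = \left(50 + \left(6 + 4\right)\right) Y = \left(50 + 10\right) Y = 60 Y$)
$- g{\left(82,\sqrt{-26 + 47} \right)} = - 60 \sqrt{-26 + 47} = - 60 \sqrt{21}$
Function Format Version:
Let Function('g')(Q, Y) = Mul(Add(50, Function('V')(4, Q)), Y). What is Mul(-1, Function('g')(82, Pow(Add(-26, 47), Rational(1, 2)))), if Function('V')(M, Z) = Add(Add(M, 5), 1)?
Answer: Mul(-60, Pow(21, Rational(1, 2))) ≈ -274.95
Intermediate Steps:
Function('V')(M, Z) = Add(6, M) (Function('V')(M, Z) = Add(Add(5, M), 1) = Add(6, M))
Function('g')(Q, Y) = Mul(60, Y) (Function('g')(Q, Y) = Mul(Add(50, Add(6, 4)), Y) = Mul(Add(50, 10), Y) = Mul(60, Y))
Mul(-1, Function('g')(82, Pow(Add(-26, 47), Rational(1, 2)))) = Mul(-1, Mul(60, Pow(Add(-26, 47), Rational(1, 2)))) = Mul(-1, Mul(60, Pow(21, Rational(1, 2)))) = Mul(-60, Pow(21, Rational(1, 2)))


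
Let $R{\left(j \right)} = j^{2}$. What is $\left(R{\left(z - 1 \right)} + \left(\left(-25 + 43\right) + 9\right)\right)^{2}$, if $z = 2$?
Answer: $784$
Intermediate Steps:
$\left(R{\left(z - 1 \right)} + \left(\left(-25 + 43\right) + 9\right)\right)^{2} = \left(\left(2 - 1\right)^{2} + \left(\left(-25 + 43\right) + 9\right)\right)^{2} = \left(\left(2 - 1\right)^{2} + \left(18 + 9\right)\right)^{2} = \left(1^{2} + 27\right)^{2} = \left(1 + 27\right)^{2} = 28^{2} = 784$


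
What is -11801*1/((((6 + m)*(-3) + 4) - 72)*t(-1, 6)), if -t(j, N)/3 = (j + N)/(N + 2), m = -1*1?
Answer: -94408/1245 ≈ -75.830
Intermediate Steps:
m = -1
t(j, N) = -3*(N + j)/(2 + N) (t(j, N) = -3*(j + N)/(N + 2) = -3*(N + j)/(2 + N))
-11801*1/((((6 + m)*(-3) + 4) - 72)*t(-1, 6)) = -11801*(2 + 6)/(3*(-1*6 - 1*(-1))*(((6 - 1)*(-3) + 4) - 72)) = -11801*8/(3*(-6 + 1)*((5*(-3) + 4) - 72)) = -11801*(-8/(15*((-15 + 4) - 72))) = -11801*(-8/(15*(-11 - 72))) = -11801/((-83*(-15/8))) = -11801/1245/8 = -11801*8/1245 = -94408/1245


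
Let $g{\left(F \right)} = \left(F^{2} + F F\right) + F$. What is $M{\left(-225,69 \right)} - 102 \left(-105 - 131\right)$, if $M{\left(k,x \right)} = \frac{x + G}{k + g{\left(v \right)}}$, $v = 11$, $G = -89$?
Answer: $\frac{168499}{7} \approx 24071.0$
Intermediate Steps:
$g{\left(F \right)} = F + 2 F^{2}$ ($g{\left(F \right)} = \left(F^{2} + F^{2}\right) + F = 2 F^{2} + F = F + 2 F^{2}$)
$M{\left(k,x \right)} = \frac{-89 + x}{253 + k}$ ($M{\left(k,x \right)} = \frac{x - 89}{k + 11 \left(1 + 2 \cdot 11\right)} = \frac{-89 + x}{k + 11 \left(1 + 22\right)} = \frac{-89 + x}{k + 11 \cdot 23} = \frac{-89 + x}{k + 253} = \frac{-89 + x}{253 + k}$)
$M{\left(-225,69 \right)} - 102 \left(-105 - 131\right) = \frac{-89 + 69}{253 - 225} - 102 \left(-105 - 131\right) = \frac{1}{28} \left(-20\right) - -24072 = \frac{1}{28} \left(-20\right) + 24072 = - \frac{5}{7} + 24072 = \frac{168499}{7}$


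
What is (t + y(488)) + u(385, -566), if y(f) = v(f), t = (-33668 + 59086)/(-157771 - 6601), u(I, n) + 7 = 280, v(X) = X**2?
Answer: 19594526853/82186 ≈ 2.3842e+5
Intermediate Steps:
u(I, n) = 273 (u(I, n) = -7 + 280 = 273)
t = -12709/82186 (t = 25418/(-164372) = 25418*(-1/164372) = -12709/82186 ≈ -0.15464)
y(f) = f**2
(t + y(488)) + u(385, -566) = (-12709/82186 + 488**2) + 273 = (-12709/82186 + 238144) + 273 = 19572090075/82186 + 273 = 19594526853/82186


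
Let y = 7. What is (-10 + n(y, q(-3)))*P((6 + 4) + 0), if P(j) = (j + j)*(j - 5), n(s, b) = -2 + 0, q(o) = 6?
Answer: -1200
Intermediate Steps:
n(s, b) = -2
P(j) = 2*j*(-5 + j) (P(j) = (2*j)*(-5 + j) = 2*j*(-5 + j))
(-10 + n(y, q(-3)))*P((6 + 4) + 0) = (-10 - 2)*(2*((6 + 4) + 0)*(-5 + ((6 + 4) + 0))) = -24*(10 + 0)*(-5 + (10 + 0)) = -24*10*(-5 + 10) = -24*10*5 = -12*100 = -1200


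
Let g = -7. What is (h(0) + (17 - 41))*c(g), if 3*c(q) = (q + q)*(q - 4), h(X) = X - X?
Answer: -1232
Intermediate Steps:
h(X) = 0
c(q) = 2*q*(-4 + q)/3 (c(q) = ((q + q)*(q - 4))/3 = ((2*q)*(-4 + q))/3 = (2*q*(-4 + q))/3 = 2*q*(-4 + q)/3)
(h(0) + (17 - 41))*c(g) = (0 + (17 - 41))*((⅔)*(-7)*(-4 - 7)) = (0 - 24)*((⅔)*(-7)*(-11)) = -24*154/3 = -1232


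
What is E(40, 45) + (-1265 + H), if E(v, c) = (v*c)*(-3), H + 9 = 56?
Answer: -6618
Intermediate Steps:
H = 47 (H = -9 + 56 = 47)
E(v, c) = -3*c*v (E(v, c) = (c*v)*(-3) = -3*c*v)
E(40, 45) + (-1265 + H) = -3*45*40 + (-1265 + 47) = -5400 - 1218 = -6618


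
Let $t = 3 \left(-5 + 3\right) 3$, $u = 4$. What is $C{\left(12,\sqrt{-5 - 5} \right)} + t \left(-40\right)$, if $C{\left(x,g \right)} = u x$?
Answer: $768$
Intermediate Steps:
$t = -18$ ($t = 3 \left(-2\right) 3 = \left(-6\right) 3 = -18$)
$C{\left(x,g \right)} = 4 x$
$C{\left(12,\sqrt{-5 - 5} \right)} + t \left(-40\right) = 4 \cdot 12 - -720 = 48 + 720 = 768$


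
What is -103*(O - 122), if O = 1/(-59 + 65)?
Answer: 75293/6 ≈ 12549.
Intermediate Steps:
O = ⅙ (O = 1/6 = ⅙ ≈ 0.16667)
-103*(O - 122) = -103*(⅙ - 122) = -103*(-731/6) = 75293/6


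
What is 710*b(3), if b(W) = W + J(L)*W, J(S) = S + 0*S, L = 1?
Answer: 4260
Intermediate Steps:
J(S) = S (J(S) = S + 0 = S)
b(W) = 2*W (b(W) = W + 1*W = W + W = 2*W)
710*b(3) = 710*(2*3) = 710*6 = 4260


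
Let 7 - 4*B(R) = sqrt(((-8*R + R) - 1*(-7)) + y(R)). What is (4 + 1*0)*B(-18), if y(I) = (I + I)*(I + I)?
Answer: 7 - sqrt(1429) ≈ -30.802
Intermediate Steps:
y(I) = 4*I**2 (y(I) = (2*I)*(2*I) = 4*I**2)
B(R) = 7/4 - sqrt(7 - 7*R + 4*R**2)/4 (B(R) = 7/4 - sqrt(((-8*R + R) - 1*(-7)) + 4*R**2)/4 = 7/4 - sqrt((-7*R + 7) + 4*R**2)/4 = 7/4 - sqrt((7 - 7*R) + 4*R**2)/4 = 7/4 - sqrt(7 - 7*R + 4*R**2)/4)
(4 + 1*0)*B(-18) = (4 + 1*0)*(7/4 - sqrt(7 - 7*(-18) + 4*(-18)**2)/4) = (4 + 0)*(7/4 - sqrt(7 + 126 + 4*324)/4) = 4*(7/4 - sqrt(7 + 126 + 1296)/4) = 4*(7/4 - sqrt(1429)/4) = 7 - sqrt(1429)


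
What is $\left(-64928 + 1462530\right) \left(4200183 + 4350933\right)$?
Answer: $11951056823832$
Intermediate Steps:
$\left(-64928 + 1462530\right) \left(4200183 + 4350933\right) = 1397602 \cdot 8551116 = 11951056823832$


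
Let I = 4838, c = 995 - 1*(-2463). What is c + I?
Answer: 8296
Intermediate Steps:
c = 3458 (c = 995 + 2463 = 3458)
c + I = 3458 + 4838 = 8296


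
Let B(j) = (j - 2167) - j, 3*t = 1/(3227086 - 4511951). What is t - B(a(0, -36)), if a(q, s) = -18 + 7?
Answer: 8352907364/3854595 ≈ 2167.0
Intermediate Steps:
t = -1/3854595 (t = 1/(3*(3227086 - 4511951)) = (⅓)/(-1284865) = (⅓)*(-1/1284865) = -1/3854595 ≈ -2.5943e-7)
a(q, s) = -11
B(j) = -2167 (B(j) = (-2167 + j) - j = -2167)
t - B(a(0, -36)) = -1/3854595 - 1*(-2167) = -1/3854595 + 2167 = 8352907364/3854595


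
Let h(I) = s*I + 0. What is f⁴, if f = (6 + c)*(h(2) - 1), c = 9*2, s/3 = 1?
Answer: 207360000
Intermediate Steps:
s = 3 (s = 3*1 = 3)
c = 18
h(I) = 3*I (h(I) = 3*I + 0 = 3*I)
f = 120 (f = (6 + 18)*(3*2 - 1) = 24*(6 - 1) = 24*5 = 120)
f⁴ = 120⁴ = 207360000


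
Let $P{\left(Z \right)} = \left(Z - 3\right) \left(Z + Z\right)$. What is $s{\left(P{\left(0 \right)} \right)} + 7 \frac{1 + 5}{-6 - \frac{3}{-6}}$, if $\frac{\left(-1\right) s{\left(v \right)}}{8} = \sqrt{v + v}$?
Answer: $- \frac{84}{11} \approx -7.6364$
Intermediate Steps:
$P{\left(Z \right)} = 2 Z \left(-3 + Z\right)$ ($P{\left(Z \right)} = \left(-3 + Z\right) 2 Z = 2 Z \left(-3 + Z\right)$)
$s{\left(v \right)} = - 8 \sqrt{2} \sqrt{v}$ ($s{\left(v \right)} = - 8 \sqrt{v + v} = - 8 \sqrt{2 v} = - 8 \sqrt{2} \sqrt{v}$)
$s{\left(P{\left(0 \right)} \right)} + 7 \frac{1 + 5}{-6 - \frac{3}{-6}} = - 8 \sqrt{2} \sqrt{2 \cdot 0 \left(-3 + 0\right)} + 7 \frac{1 + 5}{-6 - \frac{3}{-6}} = - 8 \sqrt{2} \sqrt{2 \cdot 0 \left(-3\right)} + 7 \frac{6}{-6 - - \frac{1}{2}} = - 8 \sqrt{2} \sqrt{0} + 7 \frac{6}{-6 + \frac{1}{2}} = \left(-8\right) \sqrt{2} \cdot 0 + 7 \frac{6}{- \frac{11}{2}} = 0 + 7 \cdot 6 \left(- \frac{2}{11}\right) = 0 + 7 \left(- \frac{12}{11}\right) = 0 - \frac{84}{11} = - \frac{84}{11}$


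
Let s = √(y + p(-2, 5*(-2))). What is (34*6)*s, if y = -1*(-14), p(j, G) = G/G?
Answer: 204*√15 ≈ 790.09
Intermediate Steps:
p(j, G) = 1
y = 14
s = √15 (s = √(14 + 1) = √15 ≈ 3.8730)
(34*6)*s = (34*6)*√15 = 204*√15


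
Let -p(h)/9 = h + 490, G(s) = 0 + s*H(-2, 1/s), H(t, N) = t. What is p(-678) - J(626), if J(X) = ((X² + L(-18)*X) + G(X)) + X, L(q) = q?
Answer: -378290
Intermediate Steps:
G(s) = -2*s (G(s) = 0 + s*(-2) = 0 - 2*s = -2*s)
J(X) = X² - 19*X (J(X) = ((X² - 18*X) - 2*X) + X = (X² - 20*X) + X = X² - 19*X)
p(h) = -4410 - 9*h (p(h) = -9*(h + 490) = -9*(490 + h) = -4410 - 9*h)
p(-678) - J(626) = (-4410 - 9*(-678)) - 626*(-19 + 626) = (-4410 + 6102) - 626*607 = 1692 - 1*379982 = 1692 - 379982 = -378290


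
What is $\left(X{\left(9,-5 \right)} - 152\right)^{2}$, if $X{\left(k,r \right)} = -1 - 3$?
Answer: $24336$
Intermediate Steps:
$X{\left(k,r \right)} = -4$
$\left(X{\left(9,-5 \right)} - 152\right)^{2} = \left(-4 - 152\right)^{2} = \left(-156\right)^{2} = 24336$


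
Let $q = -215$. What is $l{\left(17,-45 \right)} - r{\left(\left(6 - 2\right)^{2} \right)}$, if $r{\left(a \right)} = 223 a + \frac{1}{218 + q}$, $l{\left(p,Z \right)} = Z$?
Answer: $- \frac{10840}{3} \approx -3613.3$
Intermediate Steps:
$r{\left(a \right)} = \frac{1}{3} + 223 a$ ($r{\left(a \right)} = 223 a + \frac{1}{218 - 215} = 223 a + \frac{1}{3} = \frac{1}{3} + 223 a$)
$l{\left(17,-45 \right)} - r{\left(\left(6 - 2\right)^{2} \right)} = -45 - \left(\frac{1}{3} + 223 \left(6 - 2\right)^{2}\right) = -45 - \left(\frac{1}{3} + 223 \cdot 4^{2}\right) = -45 - \left(\frac{1}{3} + 223 \cdot 16\right) = -45 - \left(\frac{1}{3} + 3568\right) = -45 - \frac{10705}{3} = - \frac{10840}{3}$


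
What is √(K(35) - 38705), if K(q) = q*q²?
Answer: √4170 ≈ 64.576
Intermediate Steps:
K(q) = q³
√(K(35) - 38705) = √(35³ - 38705) = √(42875 - 38705) = √4170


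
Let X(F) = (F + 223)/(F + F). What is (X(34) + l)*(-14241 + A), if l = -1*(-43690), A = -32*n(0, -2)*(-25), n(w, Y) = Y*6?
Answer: -70835830857/68 ≈ -1.0417e+9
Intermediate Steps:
n(w, Y) = 6*Y
X(F) = (223 + F)/(2*F) (X(F) = (223 + F)/((2*F)) = (223 + F)*(1/(2*F)) = (223 + F)/(2*F))
A = -9600 (A = -192*(-2)*(-25) = -32*(-12)*(-25) = 384*(-25) = -9600)
l = 43690
(X(34) + l)*(-14241 + A) = ((½)*(223 + 34)/34 + 43690)*(-14241 - 9600) = ((½)*(1/34)*257 + 43690)*(-23841) = (257/68 + 43690)*(-23841) = (2971177/68)*(-23841) = -70835830857/68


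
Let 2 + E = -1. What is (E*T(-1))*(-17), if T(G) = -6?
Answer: -306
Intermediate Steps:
E = -3 (E = -2 - 1 = -3)
(E*T(-1))*(-17) = -3*(-6)*(-17) = 18*(-17) = -306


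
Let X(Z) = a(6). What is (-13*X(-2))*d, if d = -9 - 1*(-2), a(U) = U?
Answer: 546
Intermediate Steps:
X(Z) = 6
d = -7 (d = -9 + 2 = -7)
(-13*X(-2))*d = -13*6*(-7) = -78*(-7) = 546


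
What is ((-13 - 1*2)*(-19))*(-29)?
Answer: -8265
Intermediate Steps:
((-13 - 1*2)*(-19))*(-29) = ((-13 - 2)*(-19))*(-29) = -15*(-19)*(-29) = 285*(-29) = -8265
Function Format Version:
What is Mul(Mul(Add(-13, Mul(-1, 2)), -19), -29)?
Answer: -8265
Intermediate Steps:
Mul(Mul(Add(-13, Mul(-1, 2)), -19), -29) = Mul(Mul(Add(-13, -2), -19), -29) = Mul(Mul(-15, -19), -29) = Mul(285, -29) = -8265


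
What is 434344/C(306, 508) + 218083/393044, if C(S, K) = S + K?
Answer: 85446911349/159968908 ≈ 534.15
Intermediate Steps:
C(S, K) = K + S
434344/C(306, 508) + 218083/393044 = 434344/(508 + 306) + 218083/393044 = 434344/814 + 218083*(1/393044) = 434344*(1/814) + 218083/393044 = 217172/407 + 218083/393044 = 85446911349/159968908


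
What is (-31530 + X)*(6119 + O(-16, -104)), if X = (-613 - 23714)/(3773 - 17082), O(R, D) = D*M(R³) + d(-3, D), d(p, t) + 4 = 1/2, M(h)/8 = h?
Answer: -2865075958592925/26618 ≈ -1.0764e+11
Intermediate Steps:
M(h) = 8*h
d(p, t) = -7/2 (d(p, t) = -4 + 1/2 = -4 + ½ = -7/2)
O(R, D) = -7/2 + 8*D*R³ (O(R, D) = D*(8*R³) - 7/2 = 8*D*R³ - 7/2 = -7/2 + 8*D*R³)
X = 24327/13309 (X = -24327/(-13309) = -24327*(-1/13309) = 24327/13309 ≈ 1.8279)
(-31530 + X)*(6119 + O(-16, -104)) = (-31530 + 24327/13309)*(6119 + (-7/2 + 8*(-104)*(-16)³)) = -419608443*(6119 + (-7/2 + 8*(-104)*(-4096)))/13309 = -419608443*(6119 + (-7/2 + 3407872))/13309 = -419608443*(6119 + 6815737/2)/13309 = -419608443/13309*6827975/2 = -2865075958592925/26618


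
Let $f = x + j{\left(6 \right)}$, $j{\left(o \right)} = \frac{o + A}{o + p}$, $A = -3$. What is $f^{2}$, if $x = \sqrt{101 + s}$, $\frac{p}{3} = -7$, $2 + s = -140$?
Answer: $\frac{\left(-1 + 5 i \sqrt{41}\right)^{2}}{25} \approx -40.96 - 2.5612 i$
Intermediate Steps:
$s = -142$ ($s = -2 - 140 = -142$)
$p = -21$ ($p = 3 \left(-7\right) = -21$)
$j{\left(o \right)} = \frac{-3 + o}{-21 + o}$ ($j{\left(o \right)} = \frac{o - 3}{o - 21} = \frac{-3 + o}{-21 + o}$)
$x = i \sqrt{41}$ ($x = \sqrt{101 - 142} = \sqrt{-41} = i \sqrt{41} \approx 6.4031 i$)
$f = - \frac{1}{5} + i \sqrt{41}$ ($f = i \sqrt{41} + \frac{-3 + 6}{-21 + 6} = i \sqrt{41} + \frac{1}{-15} \cdot 3 = i \sqrt{41} - \frac{1}{5} = - \frac{1}{5} + i \sqrt{41} \approx -0.2 + 6.4031 i$)
$f^{2} = \left(- \frac{1}{5} + i \sqrt{41}\right)^{2}$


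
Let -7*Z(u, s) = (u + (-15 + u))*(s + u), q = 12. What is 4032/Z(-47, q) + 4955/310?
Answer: 290111/33790 ≈ 8.5857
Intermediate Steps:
Z(u, s) = -(-15 + 2*u)*(s + u)/7 (Z(u, s) = -(u + (-15 + u))*(s + u)/7 = -(-15 + 2*u)*(s + u)/7)
4032/Z(-47, q) + 4955/310 = 4032/(-2/7*(-47)² + (15/7)*12 + (15/7)*(-47) - 2/7*12*(-47)) + 4955/310 = 4032/(-2/7*2209 + 180/7 - 705/7 + 1128/7) + 4955*(1/310) = 4032/(-4418/7 + 180/7 - 705/7 + 1128/7) + 991/62 = 4032/(-545) + 991/62 = 4032*(-1/545) + 991/62 = -4032/545 + 991/62 = 290111/33790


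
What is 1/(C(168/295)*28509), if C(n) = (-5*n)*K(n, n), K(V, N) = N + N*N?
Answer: -5134475/372547401408 ≈ -1.3782e-5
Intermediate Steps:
K(V, N) = N + N**2
C(n) = -5*n**2*(1 + n) (C(n) = (-5*n)*(n*(1 + n)) = -5*n**2*(1 + n))
1/(C(168/295)*28509) = 1/((5*(168/295)**2*(-1 - 168/295))*28509) = (1/28509)/(5*(168*(1/295))**2*(-1 - 168/295)) = (1/28509)/(5*(168/295)**2*(-1 - 1*168/295)) = (1/28509)/(5*(28224/87025)*(-1 - 168/295)) = (1/28509)/(5*(28224/87025)*(-463/295)) = (1/28509)/(-13067712/5134475) = -5134475/13067712*1/28509 = -5134475/372547401408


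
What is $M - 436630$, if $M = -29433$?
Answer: $-466063$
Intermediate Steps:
$M - 436630 = -29433 - 436630 = -466063$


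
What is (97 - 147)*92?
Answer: -4600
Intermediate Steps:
(97 - 147)*92 = -50*92 = -4600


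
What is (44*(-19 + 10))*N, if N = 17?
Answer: -6732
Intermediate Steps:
(44*(-19 + 10))*N = (44*(-19 + 10))*17 = (44*(-9))*17 = -396*17 = -6732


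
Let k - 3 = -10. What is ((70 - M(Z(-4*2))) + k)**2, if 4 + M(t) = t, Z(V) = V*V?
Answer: 9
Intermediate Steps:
Z(V) = V**2
M(t) = -4 + t
k = -7 (k = 3 - 10 = -7)
((70 - M(Z(-4*2))) + k)**2 = ((70 - (-4 + (-4*2)**2)) - 7)**2 = ((70 - (-4 + (-8)**2)) - 7)**2 = ((70 - (-4 + 64)) - 7)**2 = ((70 - 1*60) - 7)**2 = ((70 - 60) - 7)**2 = (10 - 7)**2 = 3**2 = 9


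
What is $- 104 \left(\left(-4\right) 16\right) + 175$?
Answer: $6831$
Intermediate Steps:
$- 104 \left(\left(-4\right) 16\right) + 175 = \left(-104\right) \left(-64\right) + 175 = 6656 + 175 = 6831$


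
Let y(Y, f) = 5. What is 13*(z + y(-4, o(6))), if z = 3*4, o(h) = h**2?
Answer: 221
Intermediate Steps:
z = 12
13*(z + y(-4, o(6))) = 13*(12 + 5) = 13*17 = 221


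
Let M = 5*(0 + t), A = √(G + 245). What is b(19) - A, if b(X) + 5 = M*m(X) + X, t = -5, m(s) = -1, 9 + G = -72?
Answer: 39 - 2*√41 ≈ 26.194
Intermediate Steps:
G = -81 (G = -9 - 72 = -81)
A = 2*√41 (A = √(-81 + 245) = √164 = 2*√41 ≈ 12.806)
M = -25 (M = 5*(0 - 5) = 5*(-5) = -25)
b(X) = 20 + X (b(X) = -5 + (-25*(-1) + X) = -5 + (25 + X) = 20 + X)
b(19) - A = (20 + 19) - 2*√41 = 39 - 2*√41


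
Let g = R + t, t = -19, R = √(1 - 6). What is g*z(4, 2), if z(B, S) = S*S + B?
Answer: -152 + 8*I*√5 ≈ -152.0 + 17.889*I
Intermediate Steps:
z(B, S) = B + S² (z(B, S) = S² + B = B + S²)
R = I*√5 (R = √(-5) = I*√5 ≈ 2.2361*I)
g = -19 + I*√5 (g = I*√5 - 19 = -19 + I*√5 ≈ -19.0 + 2.2361*I)
g*z(4, 2) = (-19 + I*√5)*(4 + 2²) = (-19 + I*√5)*(4 + 4) = (-19 + I*√5)*8 = -152 + 8*I*√5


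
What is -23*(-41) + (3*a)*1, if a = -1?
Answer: 940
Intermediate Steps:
-23*(-41) + (3*a)*1 = -23*(-41) + (3*(-1))*1 = 943 - 3*1 = 943 - 3 = 940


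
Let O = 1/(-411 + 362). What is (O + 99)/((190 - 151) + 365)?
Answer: 2425/9898 ≈ 0.24500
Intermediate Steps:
O = -1/49 (O = 1/(-49) = -1/49 ≈ -0.020408)
(O + 99)/((190 - 151) + 365) = (-1/49 + 99)/((190 - 151) + 365) = 4850/(49*(39 + 365)) = (4850/49)/404 = (4850/49)*(1/404) = 2425/9898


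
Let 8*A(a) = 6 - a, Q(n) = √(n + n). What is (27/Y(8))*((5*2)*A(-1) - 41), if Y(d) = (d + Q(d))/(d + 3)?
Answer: -12771/16 ≈ -798.19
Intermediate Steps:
Q(n) = √2*√n (Q(n) = √(2*n) = √2*√n)
A(a) = ¾ - a/8 (A(a) = (6 - a)/8 = ¾ - a/8)
Y(d) = (d + √2*√d)/(3 + d) (Y(d) = (d + √2*√d)/(d + 3) = (d + √2*√d)/(3 + d))
(27/Y(8))*((5*2)*A(-1) - 41) = (27/(((8 + √2*√8)/(3 + 8))))*((5*2)*(¾ - ⅛*(-1)) - 41) = (27/(((8 + √2*(2*√2))/11)))*(10*(¾ + ⅛) - 41) = (27/(((8 + 4)/11)))*(10*(7/8) - 41) = (27/(((1/11)*12)))*(35/4 - 41) = (27/(12/11))*(-129/4) = (27*(11/12))*(-129/4) = (99/4)*(-129/4) = -12771/16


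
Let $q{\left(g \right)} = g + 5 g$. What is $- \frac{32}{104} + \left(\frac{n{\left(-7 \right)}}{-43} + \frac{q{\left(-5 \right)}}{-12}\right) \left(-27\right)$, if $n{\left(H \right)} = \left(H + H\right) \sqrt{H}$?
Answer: $- \frac{1763}{26} - \frac{378 i \sqrt{7}}{43} \approx -67.808 - 23.258 i$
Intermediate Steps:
$q{\left(g \right)} = 6 g$
$n{\left(H \right)} = 2 H^{\frac{3}{2}}$ ($n{\left(H \right)} = 2 H \sqrt{H} = 2 H^{\frac{3}{2}}$)
$- \frac{32}{104} + \left(\frac{n{\left(-7 \right)}}{-43} + \frac{q{\left(-5 \right)}}{-12}\right) \left(-27\right) = - \frac{32}{104} + \left(\frac{2 \left(-7\right)^{\frac{3}{2}}}{-43} + \frac{6 \left(-5\right)}{-12}\right) \left(-27\right) = \left(-32\right) \frac{1}{104} + \left(2 \left(- 7 i \sqrt{7}\right) \left(- \frac{1}{43}\right) - - \frac{5}{2}\right) \left(-27\right) = - \frac{4}{13} + \left(- 14 i \sqrt{7} \left(- \frac{1}{43}\right) + \frac{5}{2}\right) \left(-27\right) = - \frac{4}{13} + \left(\frac{14 i \sqrt{7}}{43} + \frac{5}{2}\right) \left(-27\right) = - \frac{4}{13} + \left(\frac{5}{2} + \frac{14 i \sqrt{7}}{43}\right) \left(-27\right) = - \frac{4}{13} - \left(\frac{135}{2} + \frac{378 i \sqrt{7}}{43}\right) = - \frac{1763}{26} - \frac{378 i \sqrt{7}}{43}$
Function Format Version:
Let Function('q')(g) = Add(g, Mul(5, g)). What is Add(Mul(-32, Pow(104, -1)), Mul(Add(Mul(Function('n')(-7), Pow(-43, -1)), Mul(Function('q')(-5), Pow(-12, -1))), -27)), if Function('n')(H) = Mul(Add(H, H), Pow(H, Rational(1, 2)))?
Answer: Add(Rational(-1763, 26), Mul(Rational(-378, 43), I, Pow(7, Rational(1, 2)))) ≈ Add(-67.808, Mul(-23.258, I))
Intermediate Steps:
Function('q')(g) = Mul(6, g)
Function('n')(H) = Mul(2, Pow(H, Rational(3, 2))) (Function('n')(H) = Mul(Mul(2, H), Pow(H, Rational(1, 2))) = Mul(2, Pow(H, Rational(3, 2))))
Add(Mul(-32, Pow(104, -1)), Mul(Add(Mul(Function('n')(-7), Pow(-43, -1)), Mul(Function('q')(-5), Pow(-12, -1))), -27)) = Add(Mul(-32, Pow(104, -1)), Mul(Add(Mul(Mul(2, Pow(-7, Rational(3, 2))), Pow(-43, -1)), Mul(Mul(6, -5), Pow(-12, -1))), -27)) = Add(Mul(-32, Rational(1, 104)), Mul(Add(Mul(Mul(2, Mul(-7, I, Pow(7, Rational(1, 2)))), Rational(-1, 43)), Mul(-30, Rational(-1, 12))), -27)) = Add(Rational(-4, 13), Mul(Add(Mul(Mul(-14, I, Pow(7, Rational(1, 2))), Rational(-1, 43)), Rational(5, 2)), -27)) = Add(Rational(-4, 13), Mul(Add(Mul(Rational(14, 43), I, Pow(7, Rational(1, 2))), Rational(5, 2)), -27)) = Add(Rational(-4, 13), Mul(Add(Rational(5, 2), Mul(Rational(14, 43), I, Pow(7, Rational(1, 2)))), -27)) = Add(Rational(-4, 13), Add(Rational(-135, 2), Mul(Rational(-378, 43), I, Pow(7, Rational(1, 2))))) = Add(Rational(-1763, 26), Mul(Rational(-378, 43), I, Pow(7, Rational(1, 2))))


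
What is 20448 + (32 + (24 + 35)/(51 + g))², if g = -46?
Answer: 559161/25 ≈ 22366.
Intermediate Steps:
20448 + (32 + (24 + 35)/(51 + g))² = 20448 + (32 + (24 + 35)/(51 - 46))² = 20448 + (32 + 59/5)² = 20448 + (219/5)² = 20448 + 47961/25 = 559161/25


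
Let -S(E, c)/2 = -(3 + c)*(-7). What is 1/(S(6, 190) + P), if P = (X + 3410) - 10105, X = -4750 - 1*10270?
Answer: -1/24417 ≈ -4.0955e-5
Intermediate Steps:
X = -15020 (X = -4750 - 10270 = -15020)
P = -21715 (P = (-15020 + 3410) - 10105 = -11610 - 10105 = -21715)
S(E, c) = -42 - 14*c (S(E, c) = -(-2)*(3 + c)*(-7) = -(-2)*(-21 - 7*c) = -2*(21 + 7*c) = -42 - 14*c)
1/(S(6, 190) + P) = 1/((-42 - 14*190) - 21715) = 1/((-42 - 2660) - 21715) = 1/(-2702 - 21715) = 1/(-24417) = -1/24417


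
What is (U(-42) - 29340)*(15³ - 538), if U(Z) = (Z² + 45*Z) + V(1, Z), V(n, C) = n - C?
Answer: -83473051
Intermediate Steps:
U(Z) = 1 + Z² + 44*Z (U(Z) = (Z² + 45*Z) + (1 - Z) = 1 + Z² + 44*Z)
(U(-42) - 29340)*(15³ - 538) = ((1 + (-42)² + 44*(-42)) - 29340)*(15³ - 538) = ((1 + 1764 - 1848) - 29340)*(3375 - 538) = (-83 - 29340)*2837 = -29423*2837 = -83473051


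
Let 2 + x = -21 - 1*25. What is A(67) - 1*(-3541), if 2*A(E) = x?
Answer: 3517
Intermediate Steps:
x = -48 (x = -2 + (-21 - 1*25) = -2 + (-21 - 25) = -2 - 46 = -48)
A(E) = -24 (A(E) = (1/2)*(-48) = -24)
A(67) - 1*(-3541) = -24 - 1*(-3541) = -24 + 3541 = 3517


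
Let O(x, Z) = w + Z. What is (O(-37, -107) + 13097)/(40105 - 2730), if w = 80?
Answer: 2614/7475 ≈ 0.34970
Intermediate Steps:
O(x, Z) = 80 + Z
(O(-37, -107) + 13097)/(40105 - 2730) = ((80 - 107) + 13097)/(40105 - 2730) = (-27 + 13097)/37375 = 13070*(1/37375) = 2614/7475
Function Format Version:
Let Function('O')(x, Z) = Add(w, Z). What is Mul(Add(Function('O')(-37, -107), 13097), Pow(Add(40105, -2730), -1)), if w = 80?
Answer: Rational(2614, 7475) ≈ 0.34970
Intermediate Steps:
Function('O')(x, Z) = Add(80, Z)
Mul(Add(Function('O')(-37, -107), 13097), Pow(Add(40105, -2730), -1)) = Mul(Add(Add(80, -107), 13097), Pow(Add(40105, -2730), -1)) = Mul(Add(-27, 13097), Pow(37375, -1)) = Mul(13070, Rational(1, 37375)) = Rational(2614, 7475)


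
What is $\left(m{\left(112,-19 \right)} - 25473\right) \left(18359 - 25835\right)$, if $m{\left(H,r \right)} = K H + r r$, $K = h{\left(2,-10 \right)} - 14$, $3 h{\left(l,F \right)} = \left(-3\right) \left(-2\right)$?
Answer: $197785056$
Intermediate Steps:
$h{\left(l,F \right)} = 2$ ($h{\left(l,F \right)} = \frac{\left(-3\right) \left(-2\right)}{3} = \frac{1}{3} \cdot 6 = 2$)
$K = -12$ ($K = 2 - 14 = -12$)
$m{\left(H,r \right)} = r^{2} - 12 H$ ($m{\left(H,r \right)} = - 12 H + r r = - 12 H + r^{2} = r^{2} - 12 H$)
$\left(m{\left(112,-19 \right)} - 25473\right) \left(18359 - 25835\right) = \left(\left(\left(-19\right)^{2} - 1344\right) - 25473\right) \left(18359 - 25835\right) = \left(\left(361 - 1344\right) - 25473\right) \left(-7476\right) = \left(-983 - 25473\right) \left(-7476\right) = \left(-26456\right) \left(-7476\right) = 197785056$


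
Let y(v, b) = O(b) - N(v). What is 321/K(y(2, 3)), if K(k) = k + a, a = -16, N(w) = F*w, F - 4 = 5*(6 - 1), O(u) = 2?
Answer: -107/24 ≈ -4.4583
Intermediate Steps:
F = 29 (F = 4 + 5*(6 - 1) = 4 + 5*5 = 4 + 25 = 29)
N(w) = 29*w
y(v, b) = 2 - 29*v
K(k) = -16 + k (K(k) = k - 16 = -16 + k)
321/K(y(2, 3)) = 321/(-16 + (2 - 29*2)) = 321/(-16 + (2 - 58)) = 321/(-16 - 56) = 321/(-72) = 321*(-1/72) = -107/24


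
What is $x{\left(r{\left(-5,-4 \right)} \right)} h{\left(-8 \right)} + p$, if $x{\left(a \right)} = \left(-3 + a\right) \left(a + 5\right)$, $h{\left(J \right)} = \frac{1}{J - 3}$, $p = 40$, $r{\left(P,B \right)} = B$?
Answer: $\frac{447}{11} \approx 40.636$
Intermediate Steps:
$h{\left(J \right)} = \frac{1}{-3 + J}$ ($h{\left(J \right)} = \frac{1}{J - 3} = \frac{1}{-3 + J}$)
$x{\left(a \right)} = \left(-3 + a\right) \left(5 + a\right)$
$x{\left(r{\left(-5,-4 \right)} \right)} h{\left(-8 \right)} + p = \frac{-15 + \left(-4\right)^{2} + 2 \left(-4\right)}{-3 - 8} + 40 = \frac{-15 + 16 - 8}{-11} + 40 = \left(-7\right) \left(- \frac{1}{11}\right) + 40 = \frac{7}{11} + 40 = \frac{447}{11}$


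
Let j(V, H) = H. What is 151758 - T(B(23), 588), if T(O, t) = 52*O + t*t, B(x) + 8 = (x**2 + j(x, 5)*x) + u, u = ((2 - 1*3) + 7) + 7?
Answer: -227734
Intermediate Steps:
u = 13 (u = ((2 - 3) + 7) + 7 = (-1 + 7) + 7 = 6 + 7 = 13)
B(x) = 5 + x**2 + 5*x (B(x) = -8 + ((x**2 + 5*x) + 13) = -8 + (13 + x**2 + 5*x) = 5 + x**2 + 5*x)
T(O, t) = t**2 + 52*O (T(O, t) = 52*O + t**2 = t**2 + 52*O)
151758 - T(B(23), 588) = 151758 - (588**2 + 52*(5 + 23**2 + 5*23)) = 151758 - (345744 + 52*(5 + 529 + 115)) = 151758 - (345744 + 52*649) = 151758 - (345744 + 33748) = 151758 - 1*379492 = 151758 - 379492 = -227734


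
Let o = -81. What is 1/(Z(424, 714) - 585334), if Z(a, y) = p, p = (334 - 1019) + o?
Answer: -1/586100 ≈ -1.7062e-6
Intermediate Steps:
p = -766 (p = (334 - 1019) - 81 = -685 - 81 = -766)
Z(a, y) = -766
1/(Z(424, 714) - 585334) = 1/(-766 - 585334) = 1/(-586100) = -1/586100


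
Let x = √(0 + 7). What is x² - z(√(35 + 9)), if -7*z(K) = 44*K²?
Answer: 1985/7 ≈ 283.57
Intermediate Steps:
x = √7 ≈ 2.6458
z(K) = -44*K²/7
x² - z(√(35 + 9)) = (√7)² - (-44)*(√(35 + 9))²/7 = 7 - (-44)*(√44)²/7 = 7 - (-44)*(2*√11)²/7 = 7 - (-44)*44/7 = 7 - 1*(-1936/7) = 7 + 1936/7 = 1985/7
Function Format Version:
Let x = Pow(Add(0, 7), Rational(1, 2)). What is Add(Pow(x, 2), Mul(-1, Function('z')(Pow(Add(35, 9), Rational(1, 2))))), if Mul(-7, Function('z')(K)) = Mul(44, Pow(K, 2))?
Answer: Rational(1985, 7) ≈ 283.57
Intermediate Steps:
x = Pow(7, Rational(1, 2)) ≈ 2.6458
Function('z')(K) = Mul(Rational(-44, 7), Pow(K, 2)) (Function('z')(K) = Mul(Rational(-1, 7), Mul(44, Pow(K, 2))) = Mul(Rational(-44, 7), Pow(K, 2)))
Add(Pow(x, 2), Mul(-1, Function('z')(Pow(Add(35, 9), Rational(1, 2))))) = Add(Pow(Pow(7, Rational(1, 2)), 2), Mul(-1, Mul(Rational(-44, 7), Pow(Pow(Add(35, 9), Rational(1, 2)), 2)))) = Add(7, Mul(-1, Mul(Rational(-44, 7), Pow(Pow(44, Rational(1, 2)), 2)))) = Add(7, Mul(-1, Mul(Rational(-44, 7), Pow(Mul(2, Pow(11, Rational(1, 2))), 2)))) = Add(7, Mul(-1, Mul(Rational(-44, 7), 44))) = Add(7, Mul(-1, Rational(-1936, 7))) = Add(7, Rational(1936, 7)) = Rational(1985, 7)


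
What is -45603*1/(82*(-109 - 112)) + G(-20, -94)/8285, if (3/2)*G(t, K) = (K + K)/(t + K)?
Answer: 64610773141/25674071670 ≈ 2.5166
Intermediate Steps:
G(t, K) = 4*K/(3*(K + t)) (G(t, K) = 2*((K + K)/(t + K))/3 = 2*((2*K)/(K + t))/3 = 2*(2*K/(K + t))/3 = 4*K/(3*(K + t)))
-45603*1/(82*(-109 - 112)) + G(-20, -94)/8285 = -45603*1/(82*(-109 - 112)) + ((4/3)*(-94)/(-94 - 20))/8285 = -45603/(82*(-221)) + ((4/3)*(-94)/(-114))*(1/8285) = -45603/(-18122) + ((4/3)*(-94)*(-1/114))*(1/8285) = -45603*(-1/18122) + (188/171)*(1/8285) = 45603/18122 + 188/1416735 = 64610773141/25674071670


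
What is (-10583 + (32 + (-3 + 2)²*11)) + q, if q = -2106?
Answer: -12646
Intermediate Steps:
(-10583 + (32 + (-3 + 2)²*11)) + q = (-10583 + (32 + (-3 + 2)²*11)) - 2106 = (-10583 + (32 + (-1)²*11)) - 2106 = (-10583 + (32 + 1*11)) - 2106 = (-10583 + (32 + 11)) - 2106 = (-10583 + 43) - 2106 = -10540 - 2106 = -12646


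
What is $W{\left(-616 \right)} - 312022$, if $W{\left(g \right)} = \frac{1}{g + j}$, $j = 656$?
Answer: $- \frac{12480879}{40} \approx -3.1202 \cdot 10^{5}$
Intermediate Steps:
$W{\left(g \right)} = \frac{1}{656 + g}$ ($W{\left(g \right)} = \frac{1}{g + 656} = \frac{1}{656 + g}$)
$W{\left(-616 \right)} - 312022 = \frac{1}{656 - 616} - 312022 = \frac{1}{40} - 312022 = - \frac{12480879}{40}$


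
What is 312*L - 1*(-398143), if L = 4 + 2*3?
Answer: 401263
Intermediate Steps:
L = 10 (L = 4 + 6 = 10)
312*L - 1*(-398143) = 312*10 - 1*(-398143) = 3120 + 398143 = 401263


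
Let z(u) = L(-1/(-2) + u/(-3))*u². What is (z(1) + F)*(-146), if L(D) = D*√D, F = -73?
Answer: 10658 - 73*√6/18 ≈ 10648.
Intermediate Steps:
L(D) = D^(3/2)
z(u) = u²*(½ - u/3)^(3/2) (z(u) = (-1/(-2) + u/(-3))^(3/2)*u² = (-1*(-½) + u*(-⅓))^(3/2)*u² = (½ - u/3)^(3/2)*u² = u²*(½ - u/3)^(3/2))
(z(1) + F)*(-146) = ((1/36)*√6*1²*(3 - 2*1)^(3/2) - 73)*(-146) = ((1/36)*√6*1*(3 - 2)^(3/2) - 73)*(-146) = ((1/36)*√6*1*1^(3/2) - 73)*(-146) = ((1/36)*√6*1*1 - 73)*(-146) = (√6/36 - 73)*(-146) = (-73 + √6/36)*(-146) = 10658 - 73*√6/18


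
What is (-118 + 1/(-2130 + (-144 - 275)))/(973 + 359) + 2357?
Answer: 2667448631/1131756 ≈ 2356.9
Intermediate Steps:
(-118 + 1/(-2130 + (-144 - 275)))/(973 + 359) + 2357 = (-118 + 1/(-2130 - 419))/1332 + 2357 = (-118 + 1/(-2549))*(1/1332) + 2357 = (-118 - 1/2549)*(1/1332) + 2357 = -300783/2549*1/1332 + 2357 = -100261/1131756 + 2357 = 2667448631/1131756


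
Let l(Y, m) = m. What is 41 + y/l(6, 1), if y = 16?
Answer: 57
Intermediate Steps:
41 + y/l(6, 1) = 41 + 16/1 = 41 + 1*16 = 41 + 16 = 57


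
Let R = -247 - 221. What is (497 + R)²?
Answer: 841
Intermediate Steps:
R = -468
(497 + R)² = (497 - 468)² = 29² = 841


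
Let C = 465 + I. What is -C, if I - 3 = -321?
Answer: -147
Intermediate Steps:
I = -318 (I = 3 - 321 = -318)
C = 147 (C = 465 - 318 = 147)
-C = -1*147 = -147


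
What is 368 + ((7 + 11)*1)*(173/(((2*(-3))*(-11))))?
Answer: 4567/11 ≈ 415.18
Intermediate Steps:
368 + ((7 + 11)*1)*(173/(((2*(-3))*(-11)))) = 368 + (18*1)*(173/((-6*(-11)))) = 368 + 18*(173/66) = 368 + 519/11 = 4567/11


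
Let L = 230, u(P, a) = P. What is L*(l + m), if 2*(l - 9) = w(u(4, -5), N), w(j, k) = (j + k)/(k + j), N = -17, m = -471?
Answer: -106145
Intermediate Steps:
w(j, k) = 1 (w(j, k) = (j + k)/(j + k) = 1)
l = 19/2 (l = 9 + (1/2)*1 = 9 + 1/2 = 19/2 ≈ 9.5000)
L*(l + m) = 230*(19/2 - 471) = 230*(-923/2) = -106145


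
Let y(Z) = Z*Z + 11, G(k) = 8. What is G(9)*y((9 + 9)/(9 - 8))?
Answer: 2680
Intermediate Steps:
y(Z) = 11 + Z² (y(Z) = Z² + 11 = 11 + Z²)
G(9)*y((9 + 9)/(9 - 8)) = 8*(11 + ((9 + 9)/(9 - 8))²) = 8*(11 + (18/1)²) = 8*(11 + (18*1)²) = 8*(11 + 18²) = 8*(11 + 324) = 8*335 = 2680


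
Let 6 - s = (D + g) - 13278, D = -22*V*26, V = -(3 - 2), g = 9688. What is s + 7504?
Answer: 10528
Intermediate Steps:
V = -1 (V = -1*1 = -1)
D = 572 (D = -22*(-1)*26 = 22*26 = 572)
s = 3024 (s = 6 - ((572 + 9688) - 13278) = 6 - (10260 - 13278) = 6 - 1*(-3018) = 6 + 3018 = 3024)
s + 7504 = 3024 + 7504 = 10528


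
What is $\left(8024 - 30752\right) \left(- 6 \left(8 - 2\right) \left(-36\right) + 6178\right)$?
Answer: $-169869072$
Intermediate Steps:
$\left(8024 - 30752\right) \left(- 6 \left(8 - 2\right) \left(-36\right) + 6178\right) = - 22728 \left(\left(-6\right) 6 \left(-36\right) + 6178\right) = - 22728 \left(\left(-36\right) \left(-36\right) + 6178\right) = - 22728 \left(1296 + 6178\right) = \left(-22728\right) 7474 = -169869072$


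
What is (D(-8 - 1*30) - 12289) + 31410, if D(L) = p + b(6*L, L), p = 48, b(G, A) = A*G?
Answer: 27833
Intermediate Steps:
D(L) = 48 + 6*L² (D(L) = 48 + L*(6*L) = 48 + 6*L²)
(D(-8 - 1*30) - 12289) + 31410 = ((48 + 6*(-8 - 1*30)²) - 12289) + 31410 = ((48 + 6*(-8 - 30)²) - 12289) + 31410 = ((48 + 6*(-38)²) - 12289) + 31410 = ((48 + 6*1444) - 12289) + 31410 = ((48 + 8664) - 12289) + 31410 = (8712 - 12289) + 31410 = -3577 + 31410 = 27833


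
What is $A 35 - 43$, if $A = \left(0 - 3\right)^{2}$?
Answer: $272$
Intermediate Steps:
$A = 9$ ($A = \left(-3\right)^{2} = 9$)
$A 35 - 43 = 9 \cdot 35 - 43 = 315 - 43 = 272$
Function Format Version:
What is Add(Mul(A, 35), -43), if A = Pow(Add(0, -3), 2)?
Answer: 272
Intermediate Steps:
A = 9 (A = Pow(-3, 2) = 9)
Add(Mul(A, 35), -43) = Add(Mul(9, 35), -43) = Add(315, -43) = 272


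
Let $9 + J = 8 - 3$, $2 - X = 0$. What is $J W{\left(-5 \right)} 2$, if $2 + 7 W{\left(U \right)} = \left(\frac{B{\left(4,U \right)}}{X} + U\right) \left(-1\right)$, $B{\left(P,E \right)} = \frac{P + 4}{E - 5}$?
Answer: $- \frac{136}{35} \approx -3.8857$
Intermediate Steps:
$X = 2$ ($X = 2 - 0 = 2 + 0 = 2$)
$B{\left(P,E \right)} = \frac{4 + P}{-5 + E}$
$W{\left(U \right)} = - \frac{2}{7} - \frac{4}{7 \left(-5 + U\right)} - \frac{U}{7}$ ($W{\left(U \right)} = - \frac{2}{7} + \frac{\left(\frac{\frac{1}{-5 + U} \left(4 + 4\right)}{2} + U\right) \left(-1\right)}{7} = - \frac{2}{7} + \frac{\left(\frac{1}{-5 + U} 8 \cdot \frac{1}{2} + U\right) \left(-1\right)}{7} = - \frac{2}{7} + \frac{\left(\frac{8}{-5 + U} \frac{1}{2} + U\right) \left(-1\right)}{7} = - \frac{2}{7} + \frac{\left(\frac{4}{-5 + U} + U\right) \left(-1\right)}{7} = - \frac{2}{7} + \frac{\left(U + \frac{4}{-5 + U}\right) \left(-1\right)}{7} = - \frac{2}{7} + \frac{- U - \frac{4}{-5 + U}}{7} = - \frac{2}{7} - \left(\frac{U}{7} + \frac{4}{7 \left(-5 + U\right)}\right) = - \frac{2}{7} - \frac{4}{7 \left(-5 + U\right)} - \frac{U}{7}$)
$J = -4$ ($J = -9 + \left(8 - 3\right) = -9 + 5 = -4$)
$J W{\left(-5 \right)} 2 = - 4 \frac{6 - \left(-5\right)^{2} + 3 \left(-5\right)}{7 \left(-5 - 5\right)} 2 = - 4 \frac{6 - 25 - 15}{7 \left(-10\right)} 2 = - 4 \cdot \frac{1}{7} \left(- \frac{1}{10}\right) \left(6 - 25 - 15\right) 2 = - 4 \cdot \frac{1}{7} \left(- \frac{1}{10}\right) \left(-34\right) 2 = \left(-4\right) \frac{17}{35} \cdot 2 = \left(- \frac{68}{35}\right) 2 = - \frac{136}{35}$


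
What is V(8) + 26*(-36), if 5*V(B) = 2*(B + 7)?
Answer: -930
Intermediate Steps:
V(B) = 14/5 + 2*B/5 (V(B) = (2*(B + 7))/5 = (2*(7 + B))/5 = (14 + 2*B)/5 = 14/5 + 2*B/5)
V(8) + 26*(-36) = (14/5 + (⅖)*8) + 26*(-36) = (14/5 + 16/5) - 936 = 6 - 936 = -930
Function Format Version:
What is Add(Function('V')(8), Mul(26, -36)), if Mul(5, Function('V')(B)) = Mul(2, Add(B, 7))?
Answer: -930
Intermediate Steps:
Function('V')(B) = Add(Rational(14, 5), Mul(Rational(2, 5), B)) (Function('V')(B) = Mul(Rational(1, 5), Mul(2, Add(B, 7))) = Mul(Rational(1, 5), Mul(2, Add(7, B))) = Mul(Rational(1, 5), Add(14, Mul(2, B))) = Add(Rational(14, 5), Mul(Rational(2, 5), B)))
Add(Function('V')(8), Mul(26, -36)) = Add(Add(Rational(14, 5), Mul(Rational(2, 5), 8)), Mul(26, -36)) = Add(Add(Rational(14, 5), Rational(16, 5)), -936) = Add(6, -936) = -930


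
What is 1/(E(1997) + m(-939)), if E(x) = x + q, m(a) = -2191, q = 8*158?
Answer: 1/1070 ≈ 0.00093458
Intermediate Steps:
q = 1264
E(x) = 1264 + x (E(x) = x + 1264 = 1264 + x)
1/(E(1997) + m(-939)) = 1/((1264 + 1997) - 2191) = 1/(3261 - 2191) = 1/1070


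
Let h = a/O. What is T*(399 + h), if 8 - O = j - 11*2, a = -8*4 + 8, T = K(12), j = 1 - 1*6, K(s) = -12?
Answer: -167292/35 ≈ -4779.8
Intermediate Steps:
j = -5 (j = 1 - 6 = -5)
T = -12
a = -24 (a = -32 + 8 = -24)
O = 35 (O = 8 - (-5 - 11*2) = 8 - (-5 - 22) = 8 - 1*(-27) = 8 + 27 = 35)
h = -24/35 ≈ -0.68571
T*(399 + h) = -12*(399 - 24/35) = -12*13941/35 = -167292/35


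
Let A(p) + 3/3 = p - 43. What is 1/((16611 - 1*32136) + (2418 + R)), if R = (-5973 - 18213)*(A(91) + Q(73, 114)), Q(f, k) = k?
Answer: -1/3907053 ≈ -2.5595e-7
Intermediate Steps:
A(p) = -44 + p (A(p) = -1 + (p - 43) = -1 + (-43 + p) = -44 + p)
R = -3893946 (R = (-5973 - 18213)*((-44 + 91) + 114) = -24186*(47 + 114) = -24186*161 = -3893946)
1/((16611 - 1*32136) + (2418 + R)) = 1/((16611 - 1*32136) + (2418 - 3893946)) = 1/((16611 - 32136) - 3891528) = 1/(-15525 - 3891528) = 1/(-3907053) = -1/3907053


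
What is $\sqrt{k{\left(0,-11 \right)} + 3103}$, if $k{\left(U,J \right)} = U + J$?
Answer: $2 \sqrt{773} \approx 55.606$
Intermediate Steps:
$k{\left(U,J \right)} = J + U$
$\sqrt{k{\left(0,-11 \right)} + 3103} = \sqrt{\left(-11 + 0\right) + 3103} = \sqrt{-11 + 3103} = \sqrt{3092} = 2 \sqrt{773}$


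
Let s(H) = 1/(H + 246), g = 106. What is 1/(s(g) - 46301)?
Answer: -352/16297951 ≈ -2.1598e-5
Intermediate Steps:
s(H) = 1/(246 + H)
1/(s(g) - 46301) = 1/(1/(246 + 106) - 46301) = 1/(1/352 - 46301) = 1/(-16297951/352) = -352/16297951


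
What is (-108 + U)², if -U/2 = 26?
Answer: 25600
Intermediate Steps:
U = -52 (U = -2*26 = -52)
(-108 + U)² = (-108 - 52)² = (-160)² = 25600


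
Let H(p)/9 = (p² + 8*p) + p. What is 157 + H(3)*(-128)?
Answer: -41315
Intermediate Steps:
H(p) = 9*p² + 81*p (H(p) = 9*((p² + 8*p) + p) = 9*(p² + 9*p) = 9*p² + 81*p)
157 + H(3)*(-128) = 157 + (9*3*(9 + 3))*(-128) = 157 + (9*3*12)*(-128) = 157 + 324*(-128) = 157 - 41472 = -41315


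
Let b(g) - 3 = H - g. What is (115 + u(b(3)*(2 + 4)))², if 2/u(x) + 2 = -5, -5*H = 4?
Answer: 644809/49 ≈ 13159.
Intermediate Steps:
H = -⅘ (H = -⅕*4 = -⅘ ≈ -0.80000)
b(g) = 11/5 - g (b(g) = 3 + (-⅘ - g) = 11/5 - g)
u(x) = -2/7 (u(x) = 2/(-2 - 5) = 2/(-7) = 2*(-⅐) = -2/7)
(115 + u(b(3)*(2 + 4)))² = (115 - 2/7)² = (803/7)² = 644809/49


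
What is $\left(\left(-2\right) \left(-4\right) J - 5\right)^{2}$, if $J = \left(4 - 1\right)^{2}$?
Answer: $4489$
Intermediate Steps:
$J = 9$ ($J = 3^{2} = 9$)
$\left(\left(-2\right) \left(-4\right) J - 5\right)^{2} = \left(\left(-2\right) \left(-4\right) 9 - 5\right)^{2} = \left(8 \cdot 9 - 5\right)^{2} = \left(72 - 5\right)^{2} = 67^{2} = 4489$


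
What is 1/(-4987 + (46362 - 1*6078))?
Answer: 1/35297 ≈ 2.8331e-5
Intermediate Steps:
1/(-4987 + (46362 - 1*6078)) = 1/(-4987 + (46362 - 6078)) = 1/(-4987 + 40284) = 1/35297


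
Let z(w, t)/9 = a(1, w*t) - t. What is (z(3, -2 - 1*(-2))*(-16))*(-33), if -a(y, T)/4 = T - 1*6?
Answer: 114048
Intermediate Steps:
a(y, T) = 24 - 4*T (a(y, T) = -4*(T - 1*6) = -4*(T - 6) = -4*(-6 + T) = 24 - 4*T)
z(w, t) = 216 - 9*t - 36*t*w (z(w, t) = 9*((24 - 4*w*t) - t) = 9*((24 - 4*t*w) - t) = 9*(24 - t - 4*t*w) = 216 - 9*t - 36*t*w)
(z(3, -2 - 1*(-2))*(-16))*(-33) = ((216 - 9*(-2 - 1*(-2)) - 36*(-2 - 1*(-2))*3)*(-16))*(-33) = ((216 - 9*(-2 + 2) - 36*(-2 + 2)*3)*(-16))*(-33) = ((216 - 9*0 - 36*0*3)*(-16))*(-33) = ((216 + 0 + 0)*(-16))*(-33) = (216*(-16))*(-33) = -3456*(-33) = 114048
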